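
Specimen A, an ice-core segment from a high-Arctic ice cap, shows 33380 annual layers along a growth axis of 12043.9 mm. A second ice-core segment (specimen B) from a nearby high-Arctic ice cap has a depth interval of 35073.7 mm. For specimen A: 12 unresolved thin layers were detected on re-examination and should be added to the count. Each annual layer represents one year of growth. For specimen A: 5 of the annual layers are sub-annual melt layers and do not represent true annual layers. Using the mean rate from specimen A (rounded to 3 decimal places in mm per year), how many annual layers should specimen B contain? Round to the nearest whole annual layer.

Specimen A: after corrections the count is 33380 − 5 + 12 = 33387 annual layers.
A: Extension rate ≈ 12043.9 / 33387 = 0.361 mm/year.
Specimen B: 35073.7 mm / 0.361 mm per year = 97157.06 years ≈ 97157 annual layers.

97157 annual layers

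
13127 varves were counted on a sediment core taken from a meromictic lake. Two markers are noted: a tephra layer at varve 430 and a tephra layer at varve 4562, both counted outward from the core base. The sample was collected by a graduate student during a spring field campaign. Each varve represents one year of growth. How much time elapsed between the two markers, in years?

4132 years

The two markers are separated by 4562 − 430 = 4132 varves.
At one varve per year, 4132 years elapsed between them.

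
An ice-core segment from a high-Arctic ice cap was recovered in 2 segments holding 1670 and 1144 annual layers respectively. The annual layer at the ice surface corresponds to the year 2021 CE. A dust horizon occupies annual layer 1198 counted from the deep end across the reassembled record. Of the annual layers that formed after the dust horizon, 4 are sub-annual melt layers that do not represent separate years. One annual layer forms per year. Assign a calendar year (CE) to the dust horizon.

409 CE

Total annual layers = 1670 + 1144 = 2814.
The dust horizon sits at annual layer 1198 from the deep end, so 2814 − 1198 = 1616 annual layers formed after it.
Removing the 4 false annual layers leaves 1616 − 4 = 1612 true annual layers beyond the dust horizon.
2021 − 1612 = 409 CE.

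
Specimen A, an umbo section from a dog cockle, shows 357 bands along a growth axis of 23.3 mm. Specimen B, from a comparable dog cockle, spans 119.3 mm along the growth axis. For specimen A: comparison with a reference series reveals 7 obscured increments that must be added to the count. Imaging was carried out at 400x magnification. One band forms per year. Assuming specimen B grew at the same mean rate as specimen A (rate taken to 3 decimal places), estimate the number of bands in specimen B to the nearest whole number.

Specimen A: correcting the raw count gives 357 + 7 = 364 true bands.
A: Mean rate = 23.3 mm / 364 years ≈ 0.064 mm/yr.
B spans 119.3 / 0.064 = 1864.06 years ≈ 1864 bands.

1864 bands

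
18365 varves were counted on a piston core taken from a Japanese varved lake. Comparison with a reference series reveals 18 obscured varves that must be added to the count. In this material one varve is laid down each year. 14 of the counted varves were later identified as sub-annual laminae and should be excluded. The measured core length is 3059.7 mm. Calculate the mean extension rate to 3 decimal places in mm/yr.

Adjusted count: 18365 − 14 + 18 = 18369 varves.
Mean rate = 3059.7 mm / 18369 years ≈ 0.167 mm/yr.

0.167 mm/yr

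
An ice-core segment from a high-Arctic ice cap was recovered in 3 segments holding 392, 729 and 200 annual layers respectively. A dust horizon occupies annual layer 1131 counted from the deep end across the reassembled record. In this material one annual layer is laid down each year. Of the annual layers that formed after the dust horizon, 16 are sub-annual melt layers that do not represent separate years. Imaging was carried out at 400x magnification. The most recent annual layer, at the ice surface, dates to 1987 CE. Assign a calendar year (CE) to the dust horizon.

Total annual layers = 392 + 729 + 200 = 1321.
The dust horizon sits at annual layer 1131 from the deep end, so 1321 − 1131 = 190 annual layers formed after it.
Removing the 16 false annual layers leaves 190 − 16 = 174 true annual layers beyond the dust horizon.
The annual layer at the ice surface is 1987 CE, so the dust horizon dates to 1987 − 174 = 1813 CE.

1813 CE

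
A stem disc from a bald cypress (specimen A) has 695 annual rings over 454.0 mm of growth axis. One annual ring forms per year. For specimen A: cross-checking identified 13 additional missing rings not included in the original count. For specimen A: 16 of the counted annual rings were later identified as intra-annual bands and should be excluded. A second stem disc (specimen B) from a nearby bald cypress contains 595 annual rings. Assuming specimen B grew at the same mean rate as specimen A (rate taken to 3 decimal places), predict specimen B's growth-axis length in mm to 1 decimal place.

Specimen A: correcting the raw count gives 695 − 16 + 13 = 692 true annual rings.
A: 454.0 mm over 692 years gives 454.0 / 692 ≈ 0.656 mm/year.
For B, 0.656 mm/year × 595 years = 390.3 mm.

390.3 mm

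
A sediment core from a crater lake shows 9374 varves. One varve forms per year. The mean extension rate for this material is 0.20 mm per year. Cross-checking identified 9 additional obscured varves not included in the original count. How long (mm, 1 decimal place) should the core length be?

True varve count = 9374 + 9 = 9383.
Length ≈ 0.20 × 9383 = 1876.6 mm.

1876.6 mm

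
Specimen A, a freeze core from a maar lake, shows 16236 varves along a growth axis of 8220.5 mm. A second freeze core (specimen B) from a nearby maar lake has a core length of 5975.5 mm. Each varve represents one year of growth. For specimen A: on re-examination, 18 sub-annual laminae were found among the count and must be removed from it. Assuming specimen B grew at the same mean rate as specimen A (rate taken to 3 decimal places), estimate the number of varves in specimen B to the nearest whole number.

11786 varves

Specimen A: correcting the raw count gives 16236 − 18 = 16218 true varves.
A: Extension rate ≈ 8220.5 / 16218 = 0.507 mm/yr.
For B, 5975.5 / 0.507 = 11786.00 years ≈ 11786 varves.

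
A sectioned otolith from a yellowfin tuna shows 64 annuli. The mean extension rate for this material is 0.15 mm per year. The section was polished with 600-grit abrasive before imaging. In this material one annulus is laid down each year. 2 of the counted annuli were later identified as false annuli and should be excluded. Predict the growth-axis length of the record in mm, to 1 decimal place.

After corrections the count is 64 − 2 = 62 annuli.
62 years at 0.15 mm/year gives 0.15 × 62 = 9.3 mm.

9.3 mm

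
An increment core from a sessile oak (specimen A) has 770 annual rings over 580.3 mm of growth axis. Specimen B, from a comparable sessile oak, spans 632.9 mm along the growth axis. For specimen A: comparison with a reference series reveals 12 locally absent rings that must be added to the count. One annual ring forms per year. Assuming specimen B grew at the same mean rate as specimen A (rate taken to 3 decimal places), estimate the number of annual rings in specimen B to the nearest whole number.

Specimen A: true annual ring count = 770 + 12 = 782.
A: 580.3 mm over 782 years gives 580.3 / 782 ≈ 0.742 mm per year.
Specimen B: 632.9 mm / 0.742 mm per year = 852.96 years ≈ 853 annual rings.

853 annual rings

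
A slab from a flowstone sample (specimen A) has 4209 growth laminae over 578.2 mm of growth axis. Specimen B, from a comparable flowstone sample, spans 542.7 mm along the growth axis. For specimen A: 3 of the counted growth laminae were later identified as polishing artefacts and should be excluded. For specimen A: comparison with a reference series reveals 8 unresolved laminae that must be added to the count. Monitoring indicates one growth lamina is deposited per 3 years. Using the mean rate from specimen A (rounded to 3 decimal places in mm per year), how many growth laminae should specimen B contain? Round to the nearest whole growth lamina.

3933 growth laminae

Specimen A: adjusted count: 4209 − 3 + 8 = 4214 growth laminae.
Specimen A: multiplying by 3 years per growth lamina: 4214 × 3 = 12642 years.
A: 578.2 mm over 12642 years gives 578.2 / 12642 ≈ 0.046 mm/yr.
Specimen B: 542.7 mm / 0.046 mm per year = 11797.83 years; at 3 years per growth lamina that is 11797.83 / 3 ≈ 3933 growth laminae.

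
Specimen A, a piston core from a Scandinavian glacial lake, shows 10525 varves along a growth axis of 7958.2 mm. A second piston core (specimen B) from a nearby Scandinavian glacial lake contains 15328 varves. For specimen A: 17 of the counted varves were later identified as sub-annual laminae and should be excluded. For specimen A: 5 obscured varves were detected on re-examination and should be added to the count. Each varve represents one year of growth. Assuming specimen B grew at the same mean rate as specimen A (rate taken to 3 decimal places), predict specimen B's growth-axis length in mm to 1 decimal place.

Specimen A: correcting the raw count gives 10525 − 17 + 5 = 10513 true varves.
A: 7958.2 mm over 10513 years gives 7958.2 / 10513 ≈ 0.757 mm per year.
Length of B = 0.757 × 15328 = 11603.3 mm.

11603.3 mm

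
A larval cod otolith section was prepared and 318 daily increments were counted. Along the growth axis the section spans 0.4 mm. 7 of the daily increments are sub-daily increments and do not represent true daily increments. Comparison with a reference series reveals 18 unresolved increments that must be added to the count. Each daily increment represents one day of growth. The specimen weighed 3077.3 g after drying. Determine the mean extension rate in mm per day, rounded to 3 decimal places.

Correcting the raw count gives 318 − 7 + 18 = 329 true daily increments.
Mean rate = 0.4 mm / 329 days ≈ 0.001 mm per day.

0.001 mm per day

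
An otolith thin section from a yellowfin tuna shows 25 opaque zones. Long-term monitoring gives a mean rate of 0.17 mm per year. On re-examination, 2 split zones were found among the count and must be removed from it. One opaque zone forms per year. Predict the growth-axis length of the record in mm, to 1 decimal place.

Adjusted count: 25 − 2 = 23 opaque zones.
Predicted length = 0.17 mm/year × 23 years = 3.9 mm.

3.9 mm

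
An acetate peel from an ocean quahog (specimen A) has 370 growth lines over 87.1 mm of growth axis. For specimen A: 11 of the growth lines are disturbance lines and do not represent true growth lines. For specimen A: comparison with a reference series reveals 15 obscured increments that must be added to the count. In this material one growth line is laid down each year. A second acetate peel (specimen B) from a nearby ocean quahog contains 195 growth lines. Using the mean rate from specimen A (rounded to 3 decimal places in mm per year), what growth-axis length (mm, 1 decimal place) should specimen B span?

Specimen A: correcting the raw count gives 370 − 11 + 15 = 374 true growth lines.
A: Extension rate ≈ 87.1 / 374 = 0.233 mm/year.
B's length ≈ 0.233 × 195 = 45.4 mm.

45.4 mm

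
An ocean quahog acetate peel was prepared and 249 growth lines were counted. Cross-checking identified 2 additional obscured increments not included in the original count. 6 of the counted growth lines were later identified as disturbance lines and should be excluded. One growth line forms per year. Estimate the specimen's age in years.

Correcting the raw count gives 249 − 6 + 2 = 245 true growth lines.
With a one-to-one growth line periodicity this is 245 years.

245 years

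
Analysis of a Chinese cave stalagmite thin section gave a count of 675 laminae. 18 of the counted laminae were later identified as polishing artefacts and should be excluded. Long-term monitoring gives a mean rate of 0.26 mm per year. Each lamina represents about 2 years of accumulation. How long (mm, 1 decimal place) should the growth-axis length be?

341.6 mm

True lamina count = 675 − 18 = 657.
Multiplying by 2 years per lamina: 657 × 2 = 1314 years.
1314 years at 0.26 mm/year gives 0.26 × 1314 = 341.6 mm.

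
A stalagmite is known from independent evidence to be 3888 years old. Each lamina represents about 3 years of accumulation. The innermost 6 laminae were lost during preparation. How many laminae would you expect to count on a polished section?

Expected laminae: 3888 / 3 = 1296.
Subtracting the 6 laminae not captured gives 1296 − 6 = 1290 laminae in the record.

1290 laminae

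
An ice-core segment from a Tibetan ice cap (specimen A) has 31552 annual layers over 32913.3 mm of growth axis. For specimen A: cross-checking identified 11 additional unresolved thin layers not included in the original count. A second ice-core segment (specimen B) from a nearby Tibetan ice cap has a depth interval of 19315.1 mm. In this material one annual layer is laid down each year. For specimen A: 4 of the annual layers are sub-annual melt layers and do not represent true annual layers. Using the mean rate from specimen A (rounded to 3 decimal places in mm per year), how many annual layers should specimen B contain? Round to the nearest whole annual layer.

18519 annual layers

Specimen A: after corrections the count is 31552 − 4 + 11 = 31559 annual layers.
A: Extension rate ≈ 32913.3 / 31559 = 1.043 mm per year.
B spans 19315.1 / 1.043 = 18518.79 years ≈ 18519 annual layers.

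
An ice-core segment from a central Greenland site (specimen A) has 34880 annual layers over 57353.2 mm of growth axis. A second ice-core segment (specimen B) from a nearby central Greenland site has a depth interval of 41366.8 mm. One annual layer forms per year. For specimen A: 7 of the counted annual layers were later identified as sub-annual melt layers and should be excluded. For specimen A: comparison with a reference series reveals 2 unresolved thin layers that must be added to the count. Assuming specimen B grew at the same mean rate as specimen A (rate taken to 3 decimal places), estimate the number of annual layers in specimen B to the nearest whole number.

Specimen A: after corrections the count is 34880 − 7 + 2 = 34875 annual layers.
A: Extension rate ≈ 57353.2 / 34875 = 1.645 mm/year.
B spans 41366.8 / 1.645 = 25146.99 years ≈ 25147 annual layers.

25147 annual layers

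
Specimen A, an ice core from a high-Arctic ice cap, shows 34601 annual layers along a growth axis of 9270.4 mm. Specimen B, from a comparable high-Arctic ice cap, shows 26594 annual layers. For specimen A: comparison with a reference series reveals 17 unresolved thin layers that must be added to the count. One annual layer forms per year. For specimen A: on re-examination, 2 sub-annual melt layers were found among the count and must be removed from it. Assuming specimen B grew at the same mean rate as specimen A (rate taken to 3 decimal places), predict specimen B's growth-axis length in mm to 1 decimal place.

7127.2 mm

Specimen A: adjusted count: 34601 − 2 + 17 = 34616 annual layers.
A: 9270.4 mm over 34616 years gives 9270.4 / 34616 ≈ 0.268 mm/year.
B's length ≈ 0.268 × 26594 = 7127.2 mm.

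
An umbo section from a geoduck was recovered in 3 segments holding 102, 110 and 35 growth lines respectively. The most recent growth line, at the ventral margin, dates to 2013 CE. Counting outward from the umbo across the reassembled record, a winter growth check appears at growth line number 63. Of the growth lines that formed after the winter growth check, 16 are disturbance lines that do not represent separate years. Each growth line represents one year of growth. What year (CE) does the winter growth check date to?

Total growth lines = 102 + 110 + 35 = 247.
Between growth line 63 and the ventral margin there are 247 − 63 = 184 growth lines.
Removing the 16 false growth lines leaves 184 − 16 = 168 true growth lines beyond the winter growth check.
The growth line at the ventral margin is 2013 CE, so the winter growth check dates to 2013 − 168 = 1845 CE.

1845 CE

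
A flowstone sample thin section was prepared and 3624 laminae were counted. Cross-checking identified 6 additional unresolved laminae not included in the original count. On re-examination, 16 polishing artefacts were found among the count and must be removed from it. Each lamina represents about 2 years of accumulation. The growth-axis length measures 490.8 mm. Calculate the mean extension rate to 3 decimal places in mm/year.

True lamina count = 3624 − 16 + 6 = 3614.
Multiplying by 2 years per lamina: 3614 × 2 = 7228 years.
Mean rate = 490.8 mm / 7228 years ≈ 0.068 mm/year.

0.068 mm/year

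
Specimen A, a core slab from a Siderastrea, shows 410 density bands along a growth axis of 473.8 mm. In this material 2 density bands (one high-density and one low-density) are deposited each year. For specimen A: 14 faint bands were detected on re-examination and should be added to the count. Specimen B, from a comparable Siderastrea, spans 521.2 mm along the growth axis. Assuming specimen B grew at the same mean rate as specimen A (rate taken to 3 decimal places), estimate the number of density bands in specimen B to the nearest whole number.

466 density bands

Specimen A: after corrections the count is 410 + 14 = 424 density bands.
Specimen A: dividing by 2 density bands per year: 424 / 2 = 212 years.
A: 473.8 mm over 212 years gives 473.8 / 212 ≈ 2.235 mm/yr.
For B, 521.2 / 2.235 = 233.20 years; at 2 density bands per year that is 233.20 × 2 ≈ 466 density bands.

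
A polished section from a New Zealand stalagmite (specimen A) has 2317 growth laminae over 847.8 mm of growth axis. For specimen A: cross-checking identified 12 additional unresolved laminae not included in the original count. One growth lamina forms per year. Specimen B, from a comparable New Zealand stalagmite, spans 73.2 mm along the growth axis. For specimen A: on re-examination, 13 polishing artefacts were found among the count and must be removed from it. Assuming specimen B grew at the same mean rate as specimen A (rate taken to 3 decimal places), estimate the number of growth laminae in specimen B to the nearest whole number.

200 growth laminae

Specimen A: adjusted count: 2317 − 13 + 12 = 2316 growth laminae.
A: Mean rate = 847.8 mm / 2316 years ≈ 0.366 mm per year.
For B, 73.2 / 0.366 = 200.00 years ≈ 200 growth laminae.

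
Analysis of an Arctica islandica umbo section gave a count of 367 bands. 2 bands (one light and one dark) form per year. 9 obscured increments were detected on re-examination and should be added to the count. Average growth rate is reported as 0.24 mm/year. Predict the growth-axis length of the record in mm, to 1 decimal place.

Adjusted count: 367 + 9 = 376 bands.
376 bands at 2 per year is 376 / 2 = 188 years.
188 years at 0.24 mm/year gives 0.24 × 188 = 45.1 mm.

45.1 mm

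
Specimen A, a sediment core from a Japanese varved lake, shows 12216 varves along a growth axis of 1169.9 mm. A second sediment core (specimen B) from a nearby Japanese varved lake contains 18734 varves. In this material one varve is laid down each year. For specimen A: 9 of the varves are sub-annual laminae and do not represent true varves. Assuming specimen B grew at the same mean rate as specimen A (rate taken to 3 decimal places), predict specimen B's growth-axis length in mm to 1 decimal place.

Specimen A: after corrections the count is 12216 − 9 = 12207 varves.
A: Extension rate ≈ 1169.9 / 12207 = 0.096 mm/yr.
For B, 0.096 mm/year × 18734 years = 1798.5 mm.

1798.5 mm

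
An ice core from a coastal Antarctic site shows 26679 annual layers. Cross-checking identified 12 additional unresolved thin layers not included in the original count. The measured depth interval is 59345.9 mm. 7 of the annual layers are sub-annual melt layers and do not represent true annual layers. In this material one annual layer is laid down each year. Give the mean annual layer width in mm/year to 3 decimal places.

Adjusted count: 26679 − 7 + 12 = 26684 annual layers.
59345.9 mm over 26684 years gives 59345.9 / 26684 ≈ 2.224 mm/year.

2.224 mm/year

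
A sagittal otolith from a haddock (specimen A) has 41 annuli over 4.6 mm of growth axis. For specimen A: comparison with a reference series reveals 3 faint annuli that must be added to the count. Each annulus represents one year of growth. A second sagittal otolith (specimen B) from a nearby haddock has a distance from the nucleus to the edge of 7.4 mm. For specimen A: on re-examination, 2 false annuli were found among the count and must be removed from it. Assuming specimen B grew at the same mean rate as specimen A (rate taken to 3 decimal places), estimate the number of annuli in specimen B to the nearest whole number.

67 annuli

Specimen A: adjusted count: 41 − 2 + 3 = 42 annuli.
A: 4.6 mm over 42 years gives 4.6 / 42 ≈ 0.110 mm per year.
Specimen B: 7.4 mm / 0.110 mm per year = 67.27 years ≈ 67 annuli.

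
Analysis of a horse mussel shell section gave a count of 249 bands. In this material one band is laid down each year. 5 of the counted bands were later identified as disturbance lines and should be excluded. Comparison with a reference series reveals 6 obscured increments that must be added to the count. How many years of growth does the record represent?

True band count = 249 − 5 + 6 = 250.
One band per year makes the duration 250 years.

250 years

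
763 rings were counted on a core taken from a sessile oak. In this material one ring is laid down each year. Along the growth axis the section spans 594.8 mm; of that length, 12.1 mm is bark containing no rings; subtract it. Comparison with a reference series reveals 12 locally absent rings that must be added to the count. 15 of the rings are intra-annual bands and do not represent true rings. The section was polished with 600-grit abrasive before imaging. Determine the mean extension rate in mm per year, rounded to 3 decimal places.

0.767 mm per year

After corrections the count is 763 − 15 + 12 = 760 rings.
Net length = 594.8 − 12.1 = 582.7 mm.
Mean rate = 582.7 mm / 760 years ≈ 0.767 mm per year.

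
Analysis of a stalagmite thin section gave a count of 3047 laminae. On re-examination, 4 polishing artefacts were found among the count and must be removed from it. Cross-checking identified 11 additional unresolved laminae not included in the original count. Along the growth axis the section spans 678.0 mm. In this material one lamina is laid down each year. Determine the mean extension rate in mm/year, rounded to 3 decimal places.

Adjusted count: 3047 − 4 + 11 = 3054 laminae.
678.0 mm over 3054 years gives 678.0 / 3054 ≈ 0.222 mm/year.

0.222 mm/year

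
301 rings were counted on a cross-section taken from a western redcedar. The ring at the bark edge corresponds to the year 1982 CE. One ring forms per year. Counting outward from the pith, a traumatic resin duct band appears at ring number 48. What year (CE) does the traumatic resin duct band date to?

1729 CE

301 − 48 = 253 rings lie beyond the traumatic resin duct band toward the bark edge.
1982 − 253 = 1729 CE.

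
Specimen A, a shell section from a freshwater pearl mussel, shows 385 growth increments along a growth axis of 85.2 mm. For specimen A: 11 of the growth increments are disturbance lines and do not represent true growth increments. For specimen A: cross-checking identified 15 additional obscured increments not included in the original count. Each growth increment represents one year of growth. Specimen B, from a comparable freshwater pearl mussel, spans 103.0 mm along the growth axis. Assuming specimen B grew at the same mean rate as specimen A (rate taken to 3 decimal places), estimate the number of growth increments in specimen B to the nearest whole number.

Specimen A: after corrections the count is 385 − 11 + 15 = 389 growth increments.
A: Mean rate = 85.2 mm / 389 years ≈ 0.219 mm/year.
B spans 103.0 / 0.219 = 470.32 years ≈ 470 growth increments.

470 growth increments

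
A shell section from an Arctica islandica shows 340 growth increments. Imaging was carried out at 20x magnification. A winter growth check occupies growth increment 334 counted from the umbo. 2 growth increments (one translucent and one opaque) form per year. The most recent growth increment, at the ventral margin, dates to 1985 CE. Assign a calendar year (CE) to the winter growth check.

1982 CE

Between growth increment 334 and the ventral margin there are 340 − 334 = 6 growth increments.
With 2 growth increments per year, 6 / 2 = 3 years.
1985 − 3 = 1982 CE.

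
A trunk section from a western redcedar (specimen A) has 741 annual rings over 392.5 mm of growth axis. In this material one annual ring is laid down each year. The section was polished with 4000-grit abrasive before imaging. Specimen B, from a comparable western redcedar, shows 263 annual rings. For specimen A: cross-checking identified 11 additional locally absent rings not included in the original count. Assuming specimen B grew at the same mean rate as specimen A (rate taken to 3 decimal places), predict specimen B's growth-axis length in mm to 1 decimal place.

Specimen A: correcting the raw count gives 741 + 11 = 752 true annual rings.
A: Mean rate = 392.5 mm / 752 years ≈ 0.522 mm/year.
For B, 0.522 mm/year × 263 years = 137.3 mm.

137.3 mm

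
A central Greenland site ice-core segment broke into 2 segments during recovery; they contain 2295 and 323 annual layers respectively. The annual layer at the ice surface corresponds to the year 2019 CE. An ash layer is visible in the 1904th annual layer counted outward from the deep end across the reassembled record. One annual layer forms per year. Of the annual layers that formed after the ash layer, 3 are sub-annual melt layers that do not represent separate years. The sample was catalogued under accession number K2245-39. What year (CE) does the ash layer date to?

1308 CE

Total annual layers = 2295 + 323 = 2618.
Between annual layer 1904 and the ice surface there are 2618 − 1904 = 714 annual layers.
714 − 3 false = 711 true annual layers after the ash layer.
2019 − 711 = 1308 CE.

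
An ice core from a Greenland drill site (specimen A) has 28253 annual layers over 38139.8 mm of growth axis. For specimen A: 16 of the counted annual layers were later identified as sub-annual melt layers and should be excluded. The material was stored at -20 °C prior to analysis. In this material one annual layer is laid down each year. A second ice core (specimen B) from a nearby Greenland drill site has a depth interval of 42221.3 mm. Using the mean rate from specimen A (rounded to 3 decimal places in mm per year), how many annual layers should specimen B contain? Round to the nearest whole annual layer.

Specimen A: true annual layer count = 28253 − 16 = 28237.
A: 38139.8 mm over 28237 years gives 38139.8 / 28237 ≈ 1.351 mm per year.
Specimen B: 42221.3 mm / 1.351 mm per year = 31251.89 years ≈ 31252 annual layers.

31252 annual layers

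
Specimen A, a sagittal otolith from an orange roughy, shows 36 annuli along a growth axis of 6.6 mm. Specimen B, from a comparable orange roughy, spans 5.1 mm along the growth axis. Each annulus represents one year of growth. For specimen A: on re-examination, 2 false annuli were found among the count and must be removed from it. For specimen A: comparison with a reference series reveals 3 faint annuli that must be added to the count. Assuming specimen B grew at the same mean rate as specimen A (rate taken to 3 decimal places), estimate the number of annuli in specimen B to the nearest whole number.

29 annuli

Specimen A: after corrections the count is 36 − 2 + 3 = 37 annuli.
A: Mean rate = 6.6 mm / 37 years ≈ 0.178 mm/year.
B spans 5.1 / 0.178 = 28.65 years ≈ 29 annuli.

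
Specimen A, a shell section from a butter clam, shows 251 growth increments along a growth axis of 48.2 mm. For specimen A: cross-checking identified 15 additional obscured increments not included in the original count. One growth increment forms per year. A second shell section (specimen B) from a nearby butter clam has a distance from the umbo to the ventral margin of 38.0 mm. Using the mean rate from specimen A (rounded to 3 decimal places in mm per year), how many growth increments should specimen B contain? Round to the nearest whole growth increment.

210 growth increments

Specimen A: correcting the raw count gives 251 + 15 = 266 true growth increments.
A: Mean rate = 48.2 mm / 266 years ≈ 0.181 mm/yr.
Specimen B: 38.0 mm / 0.181 mm per year = 209.94 years ≈ 210 growth increments.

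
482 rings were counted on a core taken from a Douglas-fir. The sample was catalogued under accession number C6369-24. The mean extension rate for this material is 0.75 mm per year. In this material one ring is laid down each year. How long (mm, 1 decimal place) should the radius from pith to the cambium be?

The record spans 482 years at 0.75 mm per year.
Predicted length = 0.75 mm/year × 482 years = 361.5 mm.

361.5 mm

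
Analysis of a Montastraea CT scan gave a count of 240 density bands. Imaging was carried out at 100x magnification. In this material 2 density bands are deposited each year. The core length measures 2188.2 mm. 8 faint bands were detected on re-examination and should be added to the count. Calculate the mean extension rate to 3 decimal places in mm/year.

After corrections the count is 240 + 8 = 248 density bands.
With 2 density bands per year, 248 / 2 = 124 years.
Extension rate ≈ 2188.2 / 124 = 17.647 mm/year.

17.647 mm/year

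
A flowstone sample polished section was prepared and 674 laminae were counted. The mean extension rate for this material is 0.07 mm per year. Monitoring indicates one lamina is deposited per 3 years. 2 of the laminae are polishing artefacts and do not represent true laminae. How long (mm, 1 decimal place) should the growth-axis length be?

141.1 mm

True lamina count = 674 − 2 = 672.
At 3 years per lamina, 672 × 3 = 2016 years.
Length ≈ 0.07 × 2016 = 141.1 mm.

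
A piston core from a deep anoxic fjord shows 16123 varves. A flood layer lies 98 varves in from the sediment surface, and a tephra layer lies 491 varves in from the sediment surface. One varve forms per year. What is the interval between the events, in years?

The two markers are separated by 491 − 98 = 393 varves.
That is 393 years at one varve per year.

393 years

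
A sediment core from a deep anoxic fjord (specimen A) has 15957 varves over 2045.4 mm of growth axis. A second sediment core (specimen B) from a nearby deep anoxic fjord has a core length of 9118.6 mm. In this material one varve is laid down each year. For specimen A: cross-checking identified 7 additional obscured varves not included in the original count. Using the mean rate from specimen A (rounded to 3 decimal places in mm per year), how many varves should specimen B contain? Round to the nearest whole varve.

Specimen A: adjusted count: 15957 + 7 = 15964 varves.
A: 2045.4 mm over 15964 years gives 2045.4 / 15964 ≈ 0.128 mm/year.
B spans 9118.6 / 0.128 = 71239.06 years ≈ 71239 varves.

71239 varves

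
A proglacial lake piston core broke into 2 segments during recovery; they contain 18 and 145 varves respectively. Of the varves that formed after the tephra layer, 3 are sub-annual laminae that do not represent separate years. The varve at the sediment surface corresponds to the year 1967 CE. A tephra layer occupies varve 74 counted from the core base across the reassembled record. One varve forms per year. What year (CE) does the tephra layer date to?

1881 CE

Total varves = 18 + 145 = 163.
The tephra layer sits at varve 74 from the core base, so 163 − 74 = 89 varves formed after it.
89 − 3 false = 86 true varves after the tephra layer.
Counting back 86 years from 1967 CE places the tephra layer in 1967 − 86 = 1881 CE.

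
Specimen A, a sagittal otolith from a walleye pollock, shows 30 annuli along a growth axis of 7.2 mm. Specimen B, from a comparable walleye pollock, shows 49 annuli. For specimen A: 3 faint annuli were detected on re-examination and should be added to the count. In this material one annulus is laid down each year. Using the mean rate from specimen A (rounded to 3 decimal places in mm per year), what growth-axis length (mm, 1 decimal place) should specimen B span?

10.7 mm

Specimen A: true annulus count = 30 + 3 = 33.
A: Mean rate = 7.2 mm / 33 years ≈ 0.218 mm/year.
For B, 0.218 mm/year × 49 years = 10.7 mm.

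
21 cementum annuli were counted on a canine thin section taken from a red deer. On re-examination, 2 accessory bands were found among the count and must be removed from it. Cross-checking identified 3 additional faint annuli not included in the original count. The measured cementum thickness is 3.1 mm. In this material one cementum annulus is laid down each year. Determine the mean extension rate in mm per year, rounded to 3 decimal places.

Correcting the raw count gives 21 − 2 + 3 = 22 true cementum annuli.
3.1 mm over 22 years gives 3.1 / 22 ≈ 0.141 mm per year.

0.141 mm per year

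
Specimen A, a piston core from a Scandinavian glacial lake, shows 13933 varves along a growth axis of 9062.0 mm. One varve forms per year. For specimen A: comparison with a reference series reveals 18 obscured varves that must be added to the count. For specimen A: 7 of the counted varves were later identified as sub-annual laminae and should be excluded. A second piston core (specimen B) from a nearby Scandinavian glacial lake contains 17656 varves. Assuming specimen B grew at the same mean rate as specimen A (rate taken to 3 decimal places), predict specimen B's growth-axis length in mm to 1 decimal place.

Specimen A: adjusted count: 13933 − 7 + 18 = 13944 varves.
A: Extension rate ≈ 9062.0 / 13944 = 0.650 mm/yr.
Length of B = 0.650 × 17656 = 11476.4 mm.

11476.4 mm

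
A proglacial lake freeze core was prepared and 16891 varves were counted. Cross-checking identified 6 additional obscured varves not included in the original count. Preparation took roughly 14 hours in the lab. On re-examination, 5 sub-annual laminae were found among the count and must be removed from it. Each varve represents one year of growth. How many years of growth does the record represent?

16892 years

True varve count = 16891 − 5 + 6 = 16892.
With a one-to-one varve periodicity this is 16892 years.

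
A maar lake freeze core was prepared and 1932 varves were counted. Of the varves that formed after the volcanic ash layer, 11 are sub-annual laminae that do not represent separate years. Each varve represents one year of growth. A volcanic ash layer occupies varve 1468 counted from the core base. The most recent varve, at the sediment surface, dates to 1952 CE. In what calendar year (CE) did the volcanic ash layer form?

1932 − 1468 = 464 varves lie beyond the volcanic ash layer toward the sediment surface.
464 − 11 false = 453 true varves after the volcanic ash layer.
The varve at the sediment surface is 1952 CE, so the volcanic ash layer dates to 1952 − 453 = 1499 CE.

1499 CE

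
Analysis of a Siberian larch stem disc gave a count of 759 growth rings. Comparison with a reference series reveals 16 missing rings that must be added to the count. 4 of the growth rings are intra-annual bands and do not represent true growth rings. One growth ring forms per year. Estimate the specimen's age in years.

Adjusted count: 759 − 4 + 16 = 771 growth rings.
With a one-to-one growth ring periodicity this is 771 years.

771 years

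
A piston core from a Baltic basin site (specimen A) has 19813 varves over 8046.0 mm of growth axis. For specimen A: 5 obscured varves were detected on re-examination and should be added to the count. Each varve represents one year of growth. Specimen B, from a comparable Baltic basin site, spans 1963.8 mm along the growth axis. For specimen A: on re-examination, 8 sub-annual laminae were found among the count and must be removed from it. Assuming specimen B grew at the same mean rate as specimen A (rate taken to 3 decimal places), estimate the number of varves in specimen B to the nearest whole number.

Specimen A: after corrections the count is 19813 − 8 + 5 = 19810 varves.
A: 8046.0 mm over 19810 years gives 8046.0 / 19810 ≈ 0.406 mm/yr.
B spans 1963.8 / 0.406 = 4836.95 years ≈ 4837 varves.

4837 varves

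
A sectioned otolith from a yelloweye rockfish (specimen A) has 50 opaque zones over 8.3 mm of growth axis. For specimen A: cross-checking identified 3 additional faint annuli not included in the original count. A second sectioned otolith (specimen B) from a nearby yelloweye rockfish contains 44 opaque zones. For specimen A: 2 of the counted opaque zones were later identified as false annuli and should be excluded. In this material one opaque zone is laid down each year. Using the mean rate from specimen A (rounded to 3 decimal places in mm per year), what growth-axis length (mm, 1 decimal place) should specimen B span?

7.2 mm

Specimen A: true opaque zone count = 50 − 2 + 3 = 51.
A: Mean rate = 8.3 mm / 51 years ≈ 0.163 mm/yr.
For B, 0.163 mm/year × 44 years = 7.2 mm.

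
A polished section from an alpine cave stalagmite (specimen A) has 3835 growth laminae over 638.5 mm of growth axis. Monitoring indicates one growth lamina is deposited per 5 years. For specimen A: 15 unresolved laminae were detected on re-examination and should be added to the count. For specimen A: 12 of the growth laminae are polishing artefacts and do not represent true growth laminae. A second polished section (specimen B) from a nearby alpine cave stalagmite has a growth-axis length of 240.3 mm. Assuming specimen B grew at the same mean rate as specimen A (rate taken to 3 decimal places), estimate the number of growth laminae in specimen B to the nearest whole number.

Specimen A: after corrections the count is 3835 − 12 + 15 = 3838 growth laminae.
Specimen A: multiplying by 5 years per growth lamina: 3838 × 5 = 19190 years.
A: Extension rate ≈ 638.5 / 19190 = 0.033 mm/year.
Specimen B: 240.3 mm / 0.033 mm per year = 7281.82 years; at 5 years per growth lamina that is 7281.82 / 5 ≈ 1456 growth laminae.

1456 growth laminae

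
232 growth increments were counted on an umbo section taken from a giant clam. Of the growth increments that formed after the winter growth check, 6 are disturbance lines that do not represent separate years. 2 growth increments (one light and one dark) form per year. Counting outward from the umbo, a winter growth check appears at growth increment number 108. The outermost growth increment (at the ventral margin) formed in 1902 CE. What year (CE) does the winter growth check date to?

1843 CE

The winter growth check sits at growth increment 108 from the umbo, so 232 − 108 = 124 growth increments formed after it.
Removing the 6 false growth increments leaves 124 − 6 = 118 true growth increments beyond the winter growth check.
118 growth increments at 2 per year is 118 / 2 = 59 years.
The growth increment at the ventral margin is 1902 CE, so the winter growth check dates to 1902 − 59 = 1843 CE.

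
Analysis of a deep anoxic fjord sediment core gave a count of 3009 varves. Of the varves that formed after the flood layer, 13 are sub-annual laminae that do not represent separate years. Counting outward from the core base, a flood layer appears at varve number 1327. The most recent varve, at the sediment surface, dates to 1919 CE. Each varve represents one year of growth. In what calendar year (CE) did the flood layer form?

Between varve 1327 and the sediment surface there are 3009 − 1327 = 1682 varves.
Excluding 13 false varves: 1682 − 13 = 1669.
Counting back 1669 years from 1919 CE places the flood layer in 1919 − 1669 = 250 CE.

250 CE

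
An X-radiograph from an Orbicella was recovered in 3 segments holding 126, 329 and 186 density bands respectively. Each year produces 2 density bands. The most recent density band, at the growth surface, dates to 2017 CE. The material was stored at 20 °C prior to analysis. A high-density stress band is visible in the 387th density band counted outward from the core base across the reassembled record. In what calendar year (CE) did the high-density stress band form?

Total density bands = 126 + 329 + 186 = 641.
641 − 387 = 254 density bands lie beyond the high-density stress band toward the growth surface.
With 2 density bands per year, 254 / 2 = 127 years.
The density band at the growth surface is 2017 CE, so the high-density stress band dates to 2017 − 127 = 1890 CE.

1890 CE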